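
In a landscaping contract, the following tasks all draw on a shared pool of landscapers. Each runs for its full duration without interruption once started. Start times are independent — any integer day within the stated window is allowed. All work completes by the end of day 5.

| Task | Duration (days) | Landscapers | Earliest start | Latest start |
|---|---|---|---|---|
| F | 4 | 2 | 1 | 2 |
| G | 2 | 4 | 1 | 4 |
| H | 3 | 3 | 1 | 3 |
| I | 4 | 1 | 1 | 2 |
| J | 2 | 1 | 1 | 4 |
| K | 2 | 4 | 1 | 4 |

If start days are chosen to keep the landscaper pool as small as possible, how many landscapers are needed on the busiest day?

Early-start (F@1, G@1, H@1, I@1, J@1, K@1) gives peak 15: d1:15  d2:15  d3:6  d4:3  d5:0.
Shift J→3, K→4.
Schedule F@1, G@1, H@1, I@1, J@3, K@4: d1:10  d2:10  d3:7  d4:8  d5:4 — peak 10.

10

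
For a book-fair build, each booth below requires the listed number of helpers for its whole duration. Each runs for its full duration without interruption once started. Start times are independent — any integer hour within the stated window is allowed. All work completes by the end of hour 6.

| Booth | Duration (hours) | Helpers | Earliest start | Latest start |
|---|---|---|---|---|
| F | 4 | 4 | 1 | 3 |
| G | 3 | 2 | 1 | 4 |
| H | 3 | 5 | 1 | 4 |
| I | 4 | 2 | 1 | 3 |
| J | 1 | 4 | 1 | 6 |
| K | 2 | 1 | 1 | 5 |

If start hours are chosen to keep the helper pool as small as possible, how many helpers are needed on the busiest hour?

11

Early-start (F@1, G@1, H@1, I@1, J@1, K@1) gives peak 18: h1:18  h2:14  h3:13  h4:6  h5:0  h6:0.
Shift H→4, J→5.
Schedule F@1, G@1, H@4, I@1, J@5, K@1: h1:9  h2:9  h3:8  h4:11  h5:9  h6:5 — peak 11.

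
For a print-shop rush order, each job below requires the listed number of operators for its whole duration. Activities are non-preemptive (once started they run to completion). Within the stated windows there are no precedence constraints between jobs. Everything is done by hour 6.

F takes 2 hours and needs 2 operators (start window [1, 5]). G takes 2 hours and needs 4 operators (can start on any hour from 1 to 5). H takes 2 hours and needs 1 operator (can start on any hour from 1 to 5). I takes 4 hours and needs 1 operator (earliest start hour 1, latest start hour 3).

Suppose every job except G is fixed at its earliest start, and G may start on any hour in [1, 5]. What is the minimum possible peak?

G@1: h1:8  h2:8  h3:1  h4:1  h5:0  h6:0 → peak 8
G@2: h1:4  h2:8  h3:5  h4:1  h5:0  h6:0 → peak 8
G@3: h1:4  h2:4  h3:5  h4:5  h5:0  h6:0 → peak 5
G@4: h1:4  h2:4  h3:1  h4:5  h5:4  h6:0 → peak 5
G@5: h1:4  h2:4  h3:1  h4:1  h5:4  h6:4 → peak 4
Best is G@5, peak 4.

4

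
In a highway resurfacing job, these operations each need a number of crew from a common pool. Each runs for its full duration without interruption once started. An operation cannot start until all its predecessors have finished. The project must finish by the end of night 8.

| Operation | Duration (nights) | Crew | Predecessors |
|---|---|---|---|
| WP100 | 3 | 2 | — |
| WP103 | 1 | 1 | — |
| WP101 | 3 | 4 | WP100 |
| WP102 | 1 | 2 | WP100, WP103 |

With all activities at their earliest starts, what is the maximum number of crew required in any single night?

Early-start schedule: WP100@1, WP103@1, WP101@4, WP102@4.
Load per night: night 1: 3, night 2: 2, night 3: 2, night 4: 6, night 5: 4, night 6: 4, night 7: 0, night 8: 0.
Peak is 6.

6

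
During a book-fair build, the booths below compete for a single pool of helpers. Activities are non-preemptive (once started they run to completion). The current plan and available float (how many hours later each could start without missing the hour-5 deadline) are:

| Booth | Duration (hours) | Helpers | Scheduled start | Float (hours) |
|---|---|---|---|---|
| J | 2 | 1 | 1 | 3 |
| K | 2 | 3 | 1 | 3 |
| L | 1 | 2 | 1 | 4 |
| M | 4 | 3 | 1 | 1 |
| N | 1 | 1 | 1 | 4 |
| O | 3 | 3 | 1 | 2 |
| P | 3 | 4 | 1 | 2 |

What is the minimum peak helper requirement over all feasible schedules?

Early-start (J@1, K@1, L@1, M@1, N@1, O@1, P@1) gives peak 17: h1:17  h2:14  h3:10  h4:3  h5:0.
Shift O→2, P→3.
Schedule J@1, K@1, L@1, M@1, N@1, O@2, P@3: h1:10  h2:10  h3:10  h4:10  h5:4 — peak 10.

10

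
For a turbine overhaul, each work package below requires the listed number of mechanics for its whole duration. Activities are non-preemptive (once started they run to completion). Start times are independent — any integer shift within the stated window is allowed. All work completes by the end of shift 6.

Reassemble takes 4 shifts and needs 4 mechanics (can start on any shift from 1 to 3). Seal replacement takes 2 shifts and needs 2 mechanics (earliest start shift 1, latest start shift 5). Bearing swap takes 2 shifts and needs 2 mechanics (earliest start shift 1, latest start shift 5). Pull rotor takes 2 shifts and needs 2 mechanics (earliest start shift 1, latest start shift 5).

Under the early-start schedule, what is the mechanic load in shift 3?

At early start, shift 3 has: Reassemble.
Demand: 4 = 4.

4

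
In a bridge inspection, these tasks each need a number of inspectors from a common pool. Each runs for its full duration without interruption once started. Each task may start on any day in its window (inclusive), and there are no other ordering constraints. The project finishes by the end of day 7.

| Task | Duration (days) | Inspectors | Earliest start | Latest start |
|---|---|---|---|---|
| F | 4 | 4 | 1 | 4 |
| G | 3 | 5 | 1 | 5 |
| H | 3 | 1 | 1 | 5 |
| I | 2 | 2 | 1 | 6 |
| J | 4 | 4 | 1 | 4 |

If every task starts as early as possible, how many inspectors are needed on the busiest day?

16

Early-start schedule: F@1, G@1, H@1, I@1, J@1.
Load per day: day 1: 16, day 2: 16, day 3: 14, day 4: 8, day 5: 0, day 6: 0, day 7: 0.
Peak is 16.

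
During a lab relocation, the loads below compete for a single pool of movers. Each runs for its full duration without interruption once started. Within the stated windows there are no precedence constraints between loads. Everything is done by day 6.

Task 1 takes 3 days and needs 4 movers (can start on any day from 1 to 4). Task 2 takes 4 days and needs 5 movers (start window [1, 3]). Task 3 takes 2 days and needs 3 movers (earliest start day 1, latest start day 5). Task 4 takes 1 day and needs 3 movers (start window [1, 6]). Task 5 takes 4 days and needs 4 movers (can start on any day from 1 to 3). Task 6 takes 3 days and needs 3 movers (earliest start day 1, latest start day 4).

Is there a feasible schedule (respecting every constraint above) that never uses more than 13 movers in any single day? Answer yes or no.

yes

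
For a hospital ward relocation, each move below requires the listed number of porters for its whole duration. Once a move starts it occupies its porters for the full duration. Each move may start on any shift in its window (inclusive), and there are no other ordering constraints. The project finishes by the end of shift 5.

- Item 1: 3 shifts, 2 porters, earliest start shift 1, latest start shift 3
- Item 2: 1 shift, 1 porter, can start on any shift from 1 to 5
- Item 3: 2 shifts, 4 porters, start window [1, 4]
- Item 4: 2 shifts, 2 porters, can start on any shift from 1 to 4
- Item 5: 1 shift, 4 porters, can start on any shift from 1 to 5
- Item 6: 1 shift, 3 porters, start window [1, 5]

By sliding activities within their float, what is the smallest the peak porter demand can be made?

6

Early-start (Item 1@1, Item 2@1, Item 3@1, Item 4@1, Item 5@1, Item 6@1) gives peak 16: s1:16  s2:8  s3:2  s4:0  s5:0.
Shift Item 3→2, Item 4→4, Item 5→4.
Schedule Item 1@1, Item 2@1, Item 3@2, Item 4@4, Item 5@4, Item 6@1: s1:6  s2:6  s3:6  s4:6  s5:2 — peak 6.
Total porter-shifts = 26 over 5 shifts ⇒ peak ≥ ⌈26/5⌉ = 6, so 6 is optimal.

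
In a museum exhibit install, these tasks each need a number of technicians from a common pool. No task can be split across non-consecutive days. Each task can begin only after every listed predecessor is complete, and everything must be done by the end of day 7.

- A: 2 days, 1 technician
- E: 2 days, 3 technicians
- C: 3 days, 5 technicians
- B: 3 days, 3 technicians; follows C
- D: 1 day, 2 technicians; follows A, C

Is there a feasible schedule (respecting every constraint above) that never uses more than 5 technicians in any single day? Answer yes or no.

no

The minimum achievable peak is 6; 5 < 6, so no feasible schedule stays within the cap.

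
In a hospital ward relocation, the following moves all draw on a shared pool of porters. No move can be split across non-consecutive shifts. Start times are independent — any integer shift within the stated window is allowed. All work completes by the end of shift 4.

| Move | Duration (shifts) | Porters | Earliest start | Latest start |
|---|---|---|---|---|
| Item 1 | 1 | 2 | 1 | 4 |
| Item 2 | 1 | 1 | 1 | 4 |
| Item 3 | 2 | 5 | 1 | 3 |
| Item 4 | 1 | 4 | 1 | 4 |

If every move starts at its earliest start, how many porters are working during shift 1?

At early start, shift 1 has: Item 1, Item 2, Item 3, Item 4.
Demand: 2 + 1 + 5 + 4 = 12.

12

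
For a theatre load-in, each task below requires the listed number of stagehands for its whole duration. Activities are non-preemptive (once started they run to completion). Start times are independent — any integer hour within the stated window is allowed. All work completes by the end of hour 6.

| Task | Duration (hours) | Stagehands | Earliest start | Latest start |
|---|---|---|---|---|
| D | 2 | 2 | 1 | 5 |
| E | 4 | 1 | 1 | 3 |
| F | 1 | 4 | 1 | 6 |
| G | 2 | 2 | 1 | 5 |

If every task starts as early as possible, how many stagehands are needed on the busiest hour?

Early-start schedule: D@1, E@1, F@1, G@1.
Load per hour: hour 1: 9, hour 2: 5, hour 3: 1, hour 4: 1, hour 5: 0, hour 6: 0.
Peak is 9.

9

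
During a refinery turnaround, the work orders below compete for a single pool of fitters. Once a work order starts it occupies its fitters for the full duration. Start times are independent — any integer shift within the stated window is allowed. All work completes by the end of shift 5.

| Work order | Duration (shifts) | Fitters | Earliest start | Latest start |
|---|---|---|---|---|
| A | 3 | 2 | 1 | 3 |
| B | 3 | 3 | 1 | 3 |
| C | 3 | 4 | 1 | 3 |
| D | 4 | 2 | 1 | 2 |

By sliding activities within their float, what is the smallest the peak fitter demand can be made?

Schedule A@1, B@1, C@1, D@1: s1:11  s2:11  s3:11  s4:2  s5:0 — peak 11.

11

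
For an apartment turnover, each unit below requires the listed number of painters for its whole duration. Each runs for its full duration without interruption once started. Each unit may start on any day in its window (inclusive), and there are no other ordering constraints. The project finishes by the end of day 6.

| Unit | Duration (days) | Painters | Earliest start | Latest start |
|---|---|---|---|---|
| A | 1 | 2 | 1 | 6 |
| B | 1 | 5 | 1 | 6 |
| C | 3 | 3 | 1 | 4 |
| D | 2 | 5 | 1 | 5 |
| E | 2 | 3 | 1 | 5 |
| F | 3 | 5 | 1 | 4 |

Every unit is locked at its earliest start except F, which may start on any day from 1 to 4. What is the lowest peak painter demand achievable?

F@1: d1:23  d2:16  d3:8  d4:0  d5:0  d6:0 → peak 23
F@2: d1:18  d2:16  d3:8  d4:5  d5:0  d6:0 → peak 18
F@3: d1:18  d2:11  d3:8  d4:5  d5:5  d6:0 → peak 18
F@4: d1:18  d2:11  d3:3  d4:5  d5:5  d6:5 → peak 18
Best is F@2, peak 18.

18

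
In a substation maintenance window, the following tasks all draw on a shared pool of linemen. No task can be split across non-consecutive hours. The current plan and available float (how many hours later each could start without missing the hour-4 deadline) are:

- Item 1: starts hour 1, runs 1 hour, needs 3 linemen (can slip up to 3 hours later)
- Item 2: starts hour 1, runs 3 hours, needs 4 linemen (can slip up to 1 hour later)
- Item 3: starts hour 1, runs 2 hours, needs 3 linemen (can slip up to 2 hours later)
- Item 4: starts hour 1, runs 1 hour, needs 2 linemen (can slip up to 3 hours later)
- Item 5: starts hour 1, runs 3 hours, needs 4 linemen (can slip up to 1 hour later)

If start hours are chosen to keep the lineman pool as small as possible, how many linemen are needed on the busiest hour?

11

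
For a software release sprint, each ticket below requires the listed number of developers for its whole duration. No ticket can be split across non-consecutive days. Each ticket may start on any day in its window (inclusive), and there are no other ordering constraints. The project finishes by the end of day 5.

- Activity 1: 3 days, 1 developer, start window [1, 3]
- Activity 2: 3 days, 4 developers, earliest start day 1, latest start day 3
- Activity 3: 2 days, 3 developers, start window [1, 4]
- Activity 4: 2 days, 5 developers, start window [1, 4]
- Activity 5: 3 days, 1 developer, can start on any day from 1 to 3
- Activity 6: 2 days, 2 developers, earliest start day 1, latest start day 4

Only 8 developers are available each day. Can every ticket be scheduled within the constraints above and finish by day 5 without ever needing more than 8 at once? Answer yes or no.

yes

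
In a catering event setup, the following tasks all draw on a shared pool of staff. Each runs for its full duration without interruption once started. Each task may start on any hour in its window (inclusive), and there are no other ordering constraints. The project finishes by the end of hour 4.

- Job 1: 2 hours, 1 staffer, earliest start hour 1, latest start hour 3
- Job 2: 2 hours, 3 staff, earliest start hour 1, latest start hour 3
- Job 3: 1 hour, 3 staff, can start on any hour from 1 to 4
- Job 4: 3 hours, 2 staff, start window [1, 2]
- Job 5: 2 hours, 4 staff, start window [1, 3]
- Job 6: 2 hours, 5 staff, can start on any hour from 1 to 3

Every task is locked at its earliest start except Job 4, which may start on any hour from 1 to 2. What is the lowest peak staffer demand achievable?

Job 4@1: h1:18  h2:15  h3:2  h4:0 → peak 18
Job 4@2: h1:16  h2:15  h3:2  h4:2 → peak 16
Best is Job 4@2, peak 16.

16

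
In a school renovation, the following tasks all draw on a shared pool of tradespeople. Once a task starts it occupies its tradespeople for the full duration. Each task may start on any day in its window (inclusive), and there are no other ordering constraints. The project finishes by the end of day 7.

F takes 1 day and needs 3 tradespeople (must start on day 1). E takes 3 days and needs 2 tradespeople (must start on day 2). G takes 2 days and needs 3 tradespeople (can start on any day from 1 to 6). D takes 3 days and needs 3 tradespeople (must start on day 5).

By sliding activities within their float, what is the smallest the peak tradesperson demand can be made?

5

Early-start (F@1, E@2, G@1, D@5) gives peak 6: d1:6  d2:5  d3:2  d4:2  d5:3  d6:3  d7:3.
Shift G→2.
Schedule F@1, E@2, G@2, D@5: d1:3  d2:5  d3:5  d4:2  d5:3  d6:3  d7:3 — peak 5.
No arrangement of the 6 feasible schedules does better.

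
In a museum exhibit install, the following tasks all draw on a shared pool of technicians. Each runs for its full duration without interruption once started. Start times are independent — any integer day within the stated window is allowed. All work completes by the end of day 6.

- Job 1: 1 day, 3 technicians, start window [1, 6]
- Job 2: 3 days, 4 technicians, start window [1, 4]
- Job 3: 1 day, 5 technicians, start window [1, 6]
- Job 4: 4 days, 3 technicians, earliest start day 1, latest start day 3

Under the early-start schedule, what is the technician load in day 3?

At early start, day 3 has: Job 2, Job 4.
Demand: 4 + 3 = 7.

7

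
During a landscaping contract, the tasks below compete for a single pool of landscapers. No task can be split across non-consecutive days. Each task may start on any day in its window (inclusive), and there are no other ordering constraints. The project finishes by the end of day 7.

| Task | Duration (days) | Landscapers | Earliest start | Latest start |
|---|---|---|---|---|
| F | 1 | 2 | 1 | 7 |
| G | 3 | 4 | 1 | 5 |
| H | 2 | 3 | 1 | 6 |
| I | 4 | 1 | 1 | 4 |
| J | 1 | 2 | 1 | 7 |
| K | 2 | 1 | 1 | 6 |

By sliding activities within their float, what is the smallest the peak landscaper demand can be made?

4

Early-start (F@1, G@1, H@1, I@1, J@1, K@1) gives peak 13: d1:13  d2:9  d3:5  d4:1  d5:0  d6:0  d7:0.
Shift G→5, H→3, J→2.
Schedule F@1, G@5, H@3, I@1, J@2, K@1: d1:4  d2:4  d3:4  d4:4  d5:4  d6:4  d7:4 — peak 4.
Total landscaper-days = 28 over 7 days ⇒ peak ≥ ⌈28/7⌉ = 4, so 4 is optimal.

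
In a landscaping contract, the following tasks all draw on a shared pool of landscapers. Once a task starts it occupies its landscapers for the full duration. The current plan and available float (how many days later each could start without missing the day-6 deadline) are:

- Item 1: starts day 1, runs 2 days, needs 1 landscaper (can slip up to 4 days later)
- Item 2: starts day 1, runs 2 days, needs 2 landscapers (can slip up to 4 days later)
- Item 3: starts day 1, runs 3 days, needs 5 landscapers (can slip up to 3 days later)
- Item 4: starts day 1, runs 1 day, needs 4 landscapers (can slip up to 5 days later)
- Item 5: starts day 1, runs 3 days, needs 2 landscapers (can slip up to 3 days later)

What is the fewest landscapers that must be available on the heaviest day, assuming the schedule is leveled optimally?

6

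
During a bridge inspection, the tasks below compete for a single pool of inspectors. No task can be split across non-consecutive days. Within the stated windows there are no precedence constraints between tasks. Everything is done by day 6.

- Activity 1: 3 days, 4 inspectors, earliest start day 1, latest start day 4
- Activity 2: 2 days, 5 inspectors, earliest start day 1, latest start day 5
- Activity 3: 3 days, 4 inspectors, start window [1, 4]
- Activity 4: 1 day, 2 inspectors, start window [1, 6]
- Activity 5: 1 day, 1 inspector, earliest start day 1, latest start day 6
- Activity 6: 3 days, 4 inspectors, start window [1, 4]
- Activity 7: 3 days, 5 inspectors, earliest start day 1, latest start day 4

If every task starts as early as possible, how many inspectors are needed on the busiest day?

Early-start schedule: Activity 1@1, Activity 2@1, Activity 3@1, Activity 4@1, Activity 5@1, Activity 6@1, Activity 7@1.
Load per day: day 1: 25, day 2: 22, day 3: 17, day 4: 0, day 5: 0, day 6: 0.
Peak is 25.

25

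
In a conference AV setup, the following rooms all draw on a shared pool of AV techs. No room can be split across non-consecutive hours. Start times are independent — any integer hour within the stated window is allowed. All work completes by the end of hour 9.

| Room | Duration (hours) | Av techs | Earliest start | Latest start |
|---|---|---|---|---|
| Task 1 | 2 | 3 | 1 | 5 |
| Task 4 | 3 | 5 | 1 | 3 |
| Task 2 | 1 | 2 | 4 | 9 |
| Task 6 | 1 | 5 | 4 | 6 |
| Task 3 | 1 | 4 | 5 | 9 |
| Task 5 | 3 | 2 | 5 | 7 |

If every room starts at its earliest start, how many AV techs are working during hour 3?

5

At early start, hour 3 has: Task 4.
Demand: 5 = 5.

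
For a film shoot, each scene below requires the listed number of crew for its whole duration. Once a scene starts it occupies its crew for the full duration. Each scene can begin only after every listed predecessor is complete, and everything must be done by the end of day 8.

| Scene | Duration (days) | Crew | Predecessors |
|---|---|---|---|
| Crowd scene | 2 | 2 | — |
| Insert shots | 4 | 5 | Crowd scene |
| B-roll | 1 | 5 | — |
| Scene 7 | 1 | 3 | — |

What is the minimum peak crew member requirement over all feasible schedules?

5

Early-start (Crowd scene@1, Insert shots@3, B-roll@1, Scene 7@1) gives peak 10: d1:10  d2:2  d3:5  d4:5  d5:5  d6:5  d7:0  d8:0.
Shift B-roll→7.
Schedule Crowd scene@1, Insert shots@3, B-roll@7, Scene 7@1: d1:5  d2:2  d3:5  d4:5  d5:5  d6:5  d7:5  d8:0 — peak 5.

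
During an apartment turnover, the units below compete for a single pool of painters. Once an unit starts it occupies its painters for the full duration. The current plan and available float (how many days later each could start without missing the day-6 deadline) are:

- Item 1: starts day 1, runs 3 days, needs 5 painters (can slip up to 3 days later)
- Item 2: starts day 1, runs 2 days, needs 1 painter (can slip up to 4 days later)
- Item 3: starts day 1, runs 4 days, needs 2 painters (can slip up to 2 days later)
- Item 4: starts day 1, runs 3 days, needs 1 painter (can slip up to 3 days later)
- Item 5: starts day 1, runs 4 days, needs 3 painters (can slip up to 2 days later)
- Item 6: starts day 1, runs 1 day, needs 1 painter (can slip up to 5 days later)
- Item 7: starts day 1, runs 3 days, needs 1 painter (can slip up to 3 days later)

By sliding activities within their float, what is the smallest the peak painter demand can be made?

Early-start (Item 1@1, Item 2@1, Item 3@1, Item 4@1, Item 5@1, Item 6@1, Item 7@1) gives peak 14: d1:14  d2:13  d3:12  d4:5  d5:0  d6:0.
Shift Item 4→4, Item 5→3, Item 7→4.
Schedule Item 1@1, Item 2@1, Item 3@1, Item 4@4, Item 5@3, Item 6@1, Item 7@4: d1:9  d2:8  d3:10  d4:7  d5:5  d6:5 — peak 10.

10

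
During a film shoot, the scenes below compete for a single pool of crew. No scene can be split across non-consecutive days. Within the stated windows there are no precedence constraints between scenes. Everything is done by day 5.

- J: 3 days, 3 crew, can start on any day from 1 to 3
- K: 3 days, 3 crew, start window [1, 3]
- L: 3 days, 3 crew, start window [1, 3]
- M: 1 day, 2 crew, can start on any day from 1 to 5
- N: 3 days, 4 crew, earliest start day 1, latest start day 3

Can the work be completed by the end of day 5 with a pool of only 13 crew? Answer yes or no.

yes

Schedule J@1, K@1, L@1, M@1, N@2: d1:11  d2:13  d3:13  d4:4  d5:0 — peak 13 ≤ 13.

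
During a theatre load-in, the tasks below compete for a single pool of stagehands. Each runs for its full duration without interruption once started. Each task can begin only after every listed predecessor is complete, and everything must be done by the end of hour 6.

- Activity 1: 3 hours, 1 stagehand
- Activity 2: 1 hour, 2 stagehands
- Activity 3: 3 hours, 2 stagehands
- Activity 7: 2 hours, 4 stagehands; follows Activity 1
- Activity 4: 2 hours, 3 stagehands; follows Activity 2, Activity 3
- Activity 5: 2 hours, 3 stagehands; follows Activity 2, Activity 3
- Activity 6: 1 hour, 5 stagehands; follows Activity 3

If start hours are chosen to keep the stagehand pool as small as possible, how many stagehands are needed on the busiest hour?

Early-start (Activity 1@1, Activity 2@1, Activity 3@1, Activity 7@4, Activity 4@4, Activity 5@4, Activity 6@4) gives peak 15: h1:5  h2:3  h3:3  h4:15  h5:10  h6:0.
Shift Activity 6→6.
Schedule Activity 1@1, Activity 2@1, Activity 3@1, Activity 7@4, Activity 4@4, Activity 5@4, Activity 6@6: h1:5  h2:3  h3:3  h4:10  h5:10  h6:5 — peak 10.

10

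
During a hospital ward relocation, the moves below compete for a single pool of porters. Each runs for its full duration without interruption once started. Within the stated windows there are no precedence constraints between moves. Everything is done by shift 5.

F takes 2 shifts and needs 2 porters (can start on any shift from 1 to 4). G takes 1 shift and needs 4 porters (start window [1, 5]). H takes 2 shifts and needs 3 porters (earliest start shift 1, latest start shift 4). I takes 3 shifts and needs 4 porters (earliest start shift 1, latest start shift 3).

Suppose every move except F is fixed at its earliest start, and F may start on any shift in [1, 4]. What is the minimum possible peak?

F@1: s1:13  s2:9  s3:4  s4:0  s5:0 → peak 13
F@2: s1:11  s2:9  s3:6  s4:0  s5:0 → peak 11
F@3: s1:11  s2:7  s3:6  s4:2  s5:0 → peak 11
F@4: s1:11  s2:7  s3:4  s4:2  s5:2 → peak 11
Best is F@2, peak 11.

11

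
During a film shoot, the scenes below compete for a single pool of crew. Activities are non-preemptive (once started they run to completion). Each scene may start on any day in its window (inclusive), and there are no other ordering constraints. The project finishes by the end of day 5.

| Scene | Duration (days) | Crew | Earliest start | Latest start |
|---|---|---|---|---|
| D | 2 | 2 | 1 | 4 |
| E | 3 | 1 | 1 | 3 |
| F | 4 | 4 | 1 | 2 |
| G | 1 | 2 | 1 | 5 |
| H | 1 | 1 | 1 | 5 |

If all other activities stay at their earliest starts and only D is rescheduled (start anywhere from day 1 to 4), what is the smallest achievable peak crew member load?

D@1: d1:10  d2:7  d3:5  d4:4  d5:0 → peak 10
D@2: d1:8  d2:7  d3:7  d4:4  d5:0 → peak 8
D@3: d1:8  d2:5  d3:7  d4:6  d5:0 → peak 8
D@4: d1:8  d2:5  d3:5  d4:6  d5:2 → peak 8
Best is D@2, peak 8.

8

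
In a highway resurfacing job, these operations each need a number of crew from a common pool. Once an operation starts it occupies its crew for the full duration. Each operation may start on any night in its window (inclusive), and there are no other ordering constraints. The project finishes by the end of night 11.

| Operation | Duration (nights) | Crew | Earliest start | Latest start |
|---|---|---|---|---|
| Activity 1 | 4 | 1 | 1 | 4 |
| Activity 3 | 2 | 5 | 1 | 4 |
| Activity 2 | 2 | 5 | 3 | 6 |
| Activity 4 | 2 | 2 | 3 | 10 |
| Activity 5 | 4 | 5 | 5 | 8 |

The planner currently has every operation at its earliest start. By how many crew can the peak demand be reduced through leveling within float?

Early-start peak: n1:6  n2:6  n3:8  n4:8  n5:5  n6:5  n7:5  n8:5  n9:0  n10:0  n11:0 ⇒ 8.
Leveled (Activity 1@1, Activity 3@1, Activity 2@3, Activity 4@5, Activity 5@7): n1:6  n2:6  n3:6  n4:6  n5:2  n6:2  n7:5  n8:5  n9:5  n10:5  n11:0 ⇒ 6.
Reduction 8 − 6 = 2.

2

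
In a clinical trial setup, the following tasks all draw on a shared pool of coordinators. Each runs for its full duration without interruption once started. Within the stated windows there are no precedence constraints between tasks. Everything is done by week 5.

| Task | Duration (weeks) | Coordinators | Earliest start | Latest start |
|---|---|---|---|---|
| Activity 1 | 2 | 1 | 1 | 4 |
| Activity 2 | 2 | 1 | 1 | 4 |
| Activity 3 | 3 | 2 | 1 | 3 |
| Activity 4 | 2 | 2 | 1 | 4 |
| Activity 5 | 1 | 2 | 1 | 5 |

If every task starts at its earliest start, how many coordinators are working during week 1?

8

At early start, week 1 has: Activity 1, Activity 2, Activity 3, Activity 4, Activity 5.
Demand: 1 + 1 + 2 + 2 + 2 = 8.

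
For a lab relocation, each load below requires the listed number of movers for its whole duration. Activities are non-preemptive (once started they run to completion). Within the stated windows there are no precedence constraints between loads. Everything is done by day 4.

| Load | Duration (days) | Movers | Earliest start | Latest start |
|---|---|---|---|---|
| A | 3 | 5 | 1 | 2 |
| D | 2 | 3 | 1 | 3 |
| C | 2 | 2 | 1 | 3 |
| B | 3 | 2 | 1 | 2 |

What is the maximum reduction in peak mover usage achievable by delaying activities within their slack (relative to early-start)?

2

Early-start peak: d1:12  d2:12  d3:7  d4:0 ⇒ 12.
Leveled (A@1, D@1, C@3, B@1): d1:10  d2:10  d3:9  d4:2 ⇒ 10.
Reduction 12 − 10 = 2.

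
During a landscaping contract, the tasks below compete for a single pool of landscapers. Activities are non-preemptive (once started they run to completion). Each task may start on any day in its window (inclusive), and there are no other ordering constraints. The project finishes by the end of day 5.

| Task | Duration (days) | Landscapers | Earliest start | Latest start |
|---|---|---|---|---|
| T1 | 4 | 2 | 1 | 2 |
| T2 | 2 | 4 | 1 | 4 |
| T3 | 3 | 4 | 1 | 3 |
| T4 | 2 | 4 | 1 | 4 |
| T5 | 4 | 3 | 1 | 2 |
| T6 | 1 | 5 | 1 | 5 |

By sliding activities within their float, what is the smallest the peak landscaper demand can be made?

Early-start (T1@1, T2@1, T3@1, T4@1, T5@1, T6@1) gives peak 22: d1:22  d2:17  d3:9  d4:5  d5:0.
Shift T4→3, T6→5.
Schedule T1@1, T2@1, T3@1, T4@3, T5@1, T6@5: d1:13  d2:13  d3:13  d4:9  d5:5 — peak 13.

13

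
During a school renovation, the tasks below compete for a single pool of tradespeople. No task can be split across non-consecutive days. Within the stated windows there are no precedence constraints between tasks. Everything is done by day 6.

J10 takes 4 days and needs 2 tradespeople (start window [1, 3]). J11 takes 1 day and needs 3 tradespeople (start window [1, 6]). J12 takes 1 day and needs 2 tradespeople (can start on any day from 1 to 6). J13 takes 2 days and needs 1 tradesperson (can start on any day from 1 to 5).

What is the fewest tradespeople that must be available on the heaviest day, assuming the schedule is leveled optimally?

Early-start (J10@1, J11@1, J12@1, J13@1) gives peak 8: d1:8  d2:3  d3:2  d4:2  d5:0  d6:0.
Shift J11→5, J12→6.
Schedule J10@1, J11@5, J12@6, J13@1: d1:3  d2:3  d3:2  d4:2  d5:3  d6:2 — peak 3.
Total tradesperson-days = 15 over 6 days ⇒ peak ≥ ⌈15/6⌉ = 3, so 3 is optimal.

3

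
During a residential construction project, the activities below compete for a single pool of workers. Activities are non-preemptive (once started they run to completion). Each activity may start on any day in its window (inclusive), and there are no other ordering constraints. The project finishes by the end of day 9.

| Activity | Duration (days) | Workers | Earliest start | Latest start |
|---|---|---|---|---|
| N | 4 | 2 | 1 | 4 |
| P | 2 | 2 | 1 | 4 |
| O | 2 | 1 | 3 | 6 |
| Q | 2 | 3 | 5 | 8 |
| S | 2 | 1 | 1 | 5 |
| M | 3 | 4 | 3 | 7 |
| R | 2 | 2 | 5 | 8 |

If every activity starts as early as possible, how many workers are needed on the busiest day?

9

Early-start schedule: N@1, P@1, O@3, Q@5, S@1, M@3, R@5.
Load per day: day 1: 5, day 2: 5, day 3: 7, day 4: 7, day 5: 9, day 6: 5, day 7: 0, day 8: 0, day 9: 0.
Peak is 9.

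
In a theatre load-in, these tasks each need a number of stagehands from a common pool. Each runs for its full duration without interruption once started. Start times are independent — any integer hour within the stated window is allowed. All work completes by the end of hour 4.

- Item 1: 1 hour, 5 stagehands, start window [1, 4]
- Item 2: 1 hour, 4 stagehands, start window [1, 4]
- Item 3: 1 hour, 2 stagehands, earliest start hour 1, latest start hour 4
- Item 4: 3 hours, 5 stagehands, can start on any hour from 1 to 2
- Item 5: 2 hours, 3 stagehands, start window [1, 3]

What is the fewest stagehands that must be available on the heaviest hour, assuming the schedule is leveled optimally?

9

Early-start (Item 1@1, Item 2@1, Item 3@1, Item 4@1, Item 5@1) gives peak 19: h1:19  h2:8  h3:5  h4:0.
Shift Item 3→2, Item 4→2, Item 5→3.
Schedule Item 1@1, Item 2@1, Item 3@2, Item 4@2, Item 5@3: h1:9  h2:7  h3:8  h4:8 — peak 9.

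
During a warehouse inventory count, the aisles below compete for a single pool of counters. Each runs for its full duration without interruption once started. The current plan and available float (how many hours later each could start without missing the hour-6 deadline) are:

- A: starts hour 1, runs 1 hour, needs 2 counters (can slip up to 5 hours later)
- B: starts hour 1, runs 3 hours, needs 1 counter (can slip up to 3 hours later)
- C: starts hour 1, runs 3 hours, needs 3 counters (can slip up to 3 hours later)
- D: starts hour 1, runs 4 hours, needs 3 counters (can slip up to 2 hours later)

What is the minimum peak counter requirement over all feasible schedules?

Early-start (A@1, B@1, C@1, D@1) gives peak 9: h1:9  h2:7  h3:7  h4:3  h5:0  h6:0.
Shift C→4.
Schedule A@1, B@1, C@4, D@1: h1:6  h2:4  h3:4  h4:6  h5:3  h6:3 — peak 6.

6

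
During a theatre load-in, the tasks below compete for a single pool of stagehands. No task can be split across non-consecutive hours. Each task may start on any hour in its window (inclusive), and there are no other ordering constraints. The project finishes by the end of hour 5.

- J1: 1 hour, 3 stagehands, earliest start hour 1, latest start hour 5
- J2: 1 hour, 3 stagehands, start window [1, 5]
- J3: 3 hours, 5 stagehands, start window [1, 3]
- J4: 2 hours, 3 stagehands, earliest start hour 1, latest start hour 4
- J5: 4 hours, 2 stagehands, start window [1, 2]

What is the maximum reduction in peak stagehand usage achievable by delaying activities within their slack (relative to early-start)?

8

Early-start peak: h1:16  h2:10  h3:7  h4:2  h5:0 ⇒ 16.
Leveled (J1@1, J2@2, J3@3, J4@1, J5@1): h1:8  h2:8  h3:7  h4:7  h5:5 ⇒ 8.
Reduction 16 − 8 = 8.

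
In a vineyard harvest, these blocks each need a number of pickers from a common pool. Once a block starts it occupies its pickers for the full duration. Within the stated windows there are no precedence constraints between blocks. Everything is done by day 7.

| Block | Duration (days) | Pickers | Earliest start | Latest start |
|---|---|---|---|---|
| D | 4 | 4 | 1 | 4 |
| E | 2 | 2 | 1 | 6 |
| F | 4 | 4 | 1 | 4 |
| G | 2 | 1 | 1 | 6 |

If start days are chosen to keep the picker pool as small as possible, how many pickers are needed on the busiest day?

8

Early-start (D@1, E@1, F@1, G@1) gives peak 11: d1:11  d2:11  d3:8  d4:8  d5:0  d6:0  d7:0.
Shift F→3.
Schedule D@1, E@1, F@3, G@1: d1:7  d2:7  d3:8  d4:8  d5:4  d6:4  d7:0 — peak 8.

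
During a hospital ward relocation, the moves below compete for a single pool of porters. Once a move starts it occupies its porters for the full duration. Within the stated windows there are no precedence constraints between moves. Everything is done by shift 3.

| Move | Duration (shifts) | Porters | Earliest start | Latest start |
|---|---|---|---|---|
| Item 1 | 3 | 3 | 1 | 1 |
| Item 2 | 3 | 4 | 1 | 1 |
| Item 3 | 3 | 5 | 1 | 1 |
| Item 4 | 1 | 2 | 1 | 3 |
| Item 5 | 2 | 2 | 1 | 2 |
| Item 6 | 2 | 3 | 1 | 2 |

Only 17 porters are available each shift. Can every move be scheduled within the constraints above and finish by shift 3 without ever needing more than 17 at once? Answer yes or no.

yes

Schedule Item 1@1, Item 2@1, Item 3@1, Item 4@1, Item 5@1, Item 6@2: s1:16  s2:17  s3:15 — peak 17 ≤ 17.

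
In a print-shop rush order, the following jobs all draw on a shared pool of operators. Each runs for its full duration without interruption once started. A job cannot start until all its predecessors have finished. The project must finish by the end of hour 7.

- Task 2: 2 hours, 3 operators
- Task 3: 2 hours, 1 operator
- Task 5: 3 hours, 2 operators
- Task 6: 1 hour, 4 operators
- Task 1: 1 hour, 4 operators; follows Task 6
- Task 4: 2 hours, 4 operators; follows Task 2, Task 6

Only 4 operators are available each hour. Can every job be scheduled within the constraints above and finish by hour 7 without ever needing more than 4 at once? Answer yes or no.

no

Total operator-hours = 30; over 7 hours the average is 30/7 > 4, so some hour must exceed 4.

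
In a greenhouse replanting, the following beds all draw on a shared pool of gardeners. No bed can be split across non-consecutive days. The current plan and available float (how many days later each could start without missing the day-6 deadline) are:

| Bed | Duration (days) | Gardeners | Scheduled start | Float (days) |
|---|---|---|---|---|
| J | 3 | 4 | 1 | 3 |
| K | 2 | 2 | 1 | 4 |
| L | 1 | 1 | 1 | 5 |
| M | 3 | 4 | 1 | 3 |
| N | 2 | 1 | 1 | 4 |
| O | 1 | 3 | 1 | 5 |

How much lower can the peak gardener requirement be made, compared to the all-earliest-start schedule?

Early-start peak: d1:15  d2:11  d3:8  d4:0  d5:0  d6:0 ⇒ 15.
Leveled (J@1, K@1, L@1, M@4, N@2, O@4): d1:7  d2:7  d3:5  d4:7  d5:4  d6:4 ⇒ 7.
Reduction 15 − 7 = 8.

8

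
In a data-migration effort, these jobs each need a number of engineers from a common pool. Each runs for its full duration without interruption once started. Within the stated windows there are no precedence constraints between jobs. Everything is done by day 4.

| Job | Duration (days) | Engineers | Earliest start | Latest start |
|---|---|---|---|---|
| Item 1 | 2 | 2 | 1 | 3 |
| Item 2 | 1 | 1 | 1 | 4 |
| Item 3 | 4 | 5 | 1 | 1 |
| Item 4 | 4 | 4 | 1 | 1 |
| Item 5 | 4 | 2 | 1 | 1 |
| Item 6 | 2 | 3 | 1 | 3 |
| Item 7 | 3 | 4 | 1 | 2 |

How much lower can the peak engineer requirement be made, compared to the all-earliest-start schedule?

3

Early-start peak: d1:21  d2:20  d3:15  d4:11 ⇒ 21.
Leveled (Item 1@1, Item 2@1, Item 3@1, Item 4@1, Item 5@1, Item 6@3, Item 7@1): d1:18  d2:17  d3:18  d4:14 ⇒ 18.
Reduction 21 − 18 = 3.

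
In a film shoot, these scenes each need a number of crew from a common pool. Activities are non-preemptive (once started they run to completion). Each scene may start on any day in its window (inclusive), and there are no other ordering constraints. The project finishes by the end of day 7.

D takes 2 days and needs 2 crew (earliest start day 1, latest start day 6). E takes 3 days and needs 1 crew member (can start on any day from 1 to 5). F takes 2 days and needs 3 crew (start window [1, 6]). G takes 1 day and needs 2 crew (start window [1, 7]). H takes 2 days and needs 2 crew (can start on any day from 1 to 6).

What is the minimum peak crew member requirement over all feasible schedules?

Early-start (D@1, E@1, F@1, G@1, H@1) gives peak 10: d1:10  d2:8  d3:1  d4:0  d5:0  d6:0  d7:0.
Shift F→4, G→3, H→6.
Schedule D@1, E@1, F@4, G@3, H@6: d1:3  d2:3  d3:3  d4:3  d5:3  d6:2  d7:2 — peak 3.
Total crew member-days = 19 over 7 days ⇒ peak ≥ ⌈19/7⌉ = 3, so 3 is optimal.

3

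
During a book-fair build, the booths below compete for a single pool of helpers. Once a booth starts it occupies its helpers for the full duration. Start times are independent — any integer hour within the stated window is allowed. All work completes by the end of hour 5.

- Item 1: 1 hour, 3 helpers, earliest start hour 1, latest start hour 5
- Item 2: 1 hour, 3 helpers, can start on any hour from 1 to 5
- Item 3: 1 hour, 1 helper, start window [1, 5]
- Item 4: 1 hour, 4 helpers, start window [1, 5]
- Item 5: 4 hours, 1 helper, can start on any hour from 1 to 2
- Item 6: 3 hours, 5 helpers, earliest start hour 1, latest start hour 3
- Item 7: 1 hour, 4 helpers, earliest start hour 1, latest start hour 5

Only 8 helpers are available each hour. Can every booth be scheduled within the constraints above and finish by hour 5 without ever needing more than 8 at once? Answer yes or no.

Schedule Item 1@1, Item 2@1, Item 3@1, Item 4@5, Item 5@1, Item 6@2, Item 7@5: h1:8  h2:6  h3:6  h4:6  h5:8 — peak 8 ≤ 8.

yes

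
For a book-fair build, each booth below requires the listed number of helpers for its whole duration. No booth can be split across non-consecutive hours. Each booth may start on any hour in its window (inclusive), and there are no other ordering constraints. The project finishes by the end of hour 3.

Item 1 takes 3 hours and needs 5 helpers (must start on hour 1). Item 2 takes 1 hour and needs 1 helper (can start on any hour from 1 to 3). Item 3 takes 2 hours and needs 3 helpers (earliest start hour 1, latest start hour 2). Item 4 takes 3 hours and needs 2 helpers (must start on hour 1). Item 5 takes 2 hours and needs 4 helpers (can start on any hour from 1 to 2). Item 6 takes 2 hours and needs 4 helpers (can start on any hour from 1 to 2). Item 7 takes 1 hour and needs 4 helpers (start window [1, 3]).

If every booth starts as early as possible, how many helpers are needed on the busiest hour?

23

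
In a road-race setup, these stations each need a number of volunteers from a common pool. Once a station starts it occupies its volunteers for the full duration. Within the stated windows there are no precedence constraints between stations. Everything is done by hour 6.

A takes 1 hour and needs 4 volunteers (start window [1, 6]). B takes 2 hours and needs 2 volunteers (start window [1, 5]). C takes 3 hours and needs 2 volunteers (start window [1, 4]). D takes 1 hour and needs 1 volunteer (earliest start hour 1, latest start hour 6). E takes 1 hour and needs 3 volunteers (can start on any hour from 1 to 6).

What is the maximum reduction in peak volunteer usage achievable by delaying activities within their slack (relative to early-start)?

8

Early-start peak: h1:12  h2:4  h3:2  h4:0  h5:0  h6:0 ⇒ 12.
Leveled (A@1, B@2, C@2, D@4, E@5): h1:4  h2:4  h3:4  h4:3  h5:3  h6:0 ⇒ 4.
Reduction 12 − 4 = 8.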